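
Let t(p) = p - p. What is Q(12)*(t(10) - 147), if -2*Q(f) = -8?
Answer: -588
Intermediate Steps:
Q(f) = 4 (Q(f) = -½*(-8) = 4)
t(p) = 0
Q(12)*(t(10) - 147) = 4*(0 - 147) = 4*(-147) = -588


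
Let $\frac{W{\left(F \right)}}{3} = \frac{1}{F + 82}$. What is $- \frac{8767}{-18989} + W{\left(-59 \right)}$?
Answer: $\frac{258608}{436747} \approx 0.59212$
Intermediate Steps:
$W{\left(F \right)} = \frac{3}{82 + F}$ ($W{\left(F \right)} = \frac{3}{F + 82} = \frac{3}{82 + F}$)
$- \frac{8767}{-18989} + W{\left(-59 \right)} = - \frac{8767}{-18989} + \frac{3}{82 - 59} = \left(-8767\right) \left(- \frac{1}{18989}\right) + \frac{3}{23} = \frac{8767}{18989} + 3 \cdot \frac{1}{23} = \frac{8767}{18989} + \frac{3}{23} = \frac{258608}{436747}$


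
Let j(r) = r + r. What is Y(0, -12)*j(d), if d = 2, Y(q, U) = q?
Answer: 0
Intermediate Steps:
j(r) = 2*r
Y(0, -12)*j(d) = 0*(2*2) = 0*4 = 0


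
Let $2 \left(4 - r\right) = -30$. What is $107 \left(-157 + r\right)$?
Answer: $-14766$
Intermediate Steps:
$r = 19$ ($r = 4 - -15 = 4 + 15 = 19$)
$107 \left(-157 + r\right) = 107 \left(-157 + 19\right) = 107 \left(-138\right) = -14766$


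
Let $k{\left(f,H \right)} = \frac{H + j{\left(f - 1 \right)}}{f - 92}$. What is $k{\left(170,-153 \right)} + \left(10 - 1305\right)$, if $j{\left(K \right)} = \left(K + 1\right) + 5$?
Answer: $- \frac{50494}{39} \approx -1294.7$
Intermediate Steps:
$j{\left(K \right)} = 6 + K$ ($j{\left(K \right)} = \left(1 + K\right) + 5 = 6 + K$)
$k{\left(f,H \right)} = \frac{5 + H + f}{-92 + f}$ ($k{\left(f,H \right)} = \frac{H + \left(6 + \left(f - 1\right)\right)}{f - 92} = \frac{H + \left(6 + \left(-1 + f\right)\right)}{-92 + f} = \frac{H + \left(5 + f\right)}{-92 + f} = \frac{5 + H + f}{-92 + f}$)
$k{\left(170,-153 \right)} + \left(10 - 1305\right) = \frac{5 - 153 + 170}{-92 + 170} + \left(10 - 1305\right) = \frac{1}{78} \cdot 22 + \left(10 - 1305\right) = \frac{1}{78} \cdot 22 - 1295 = \frac{11}{39} - 1295 = - \frac{50494}{39}$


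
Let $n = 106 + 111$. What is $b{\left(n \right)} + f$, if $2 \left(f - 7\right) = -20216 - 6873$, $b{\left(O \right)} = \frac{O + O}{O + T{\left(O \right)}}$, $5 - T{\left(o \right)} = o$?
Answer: $- \frac{134507}{10} \approx -13451.0$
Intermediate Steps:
$T{\left(o \right)} = 5 - o$
$n = 217$
$b{\left(O \right)} = \frac{2 O}{5}$ ($b{\left(O \right)} = \frac{O + O}{O - \left(-5 + O\right)} = \frac{2 O}{5}$)
$f = - \frac{27075}{2}$ ($f = 7 + \frac{-20216 - 6873}{2} = 7 + \frac{1}{2} \left(-27089\right) = 7 - \frac{27089}{2} = - \frac{27075}{2} \approx -13538.0$)
$b{\left(n \right)} + f = \frac{2}{5} \cdot 217 - \frac{27075}{2} = \frac{434}{5} - \frac{27075}{2} = - \frac{134507}{10}$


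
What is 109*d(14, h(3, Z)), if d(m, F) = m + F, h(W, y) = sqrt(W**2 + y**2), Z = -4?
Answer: 2071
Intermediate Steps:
d(m, F) = F + m
109*d(14, h(3, Z)) = 109*(sqrt(3**2 + (-4)**2) + 14) = 109*(sqrt(9 + 16) + 14) = 109*(sqrt(25) + 14) = 109*(5 + 14) = 109*19 = 2071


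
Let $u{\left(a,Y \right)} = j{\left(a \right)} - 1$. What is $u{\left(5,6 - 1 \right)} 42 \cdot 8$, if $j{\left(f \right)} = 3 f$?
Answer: $4704$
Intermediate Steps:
$u{\left(a,Y \right)} = -1 + 3 a$ ($u{\left(a,Y \right)} = 3 a - 1 = -1 + 3 a$)
$u{\left(5,6 - 1 \right)} 42 \cdot 8 = \left(-1 + 3 \cdot 5\right) 42 \cdot 8 = \left(-1 + 15\right) 42 \cdot 8 = 14 \cdot 42 \cdot 8 = 588 \cdot 8 = 4704$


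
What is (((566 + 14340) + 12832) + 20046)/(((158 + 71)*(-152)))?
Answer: -5973/4351 ≈ -1.3728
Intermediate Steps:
(((566 + 14340) + 12832) + 20046)/(((158 + 71)*(-152))) = ((14906 + 12832) + 20046)/((229*(-152))) = (27738 + 20046)/(-34808) = 47784*(-1/34808) = -5973/4351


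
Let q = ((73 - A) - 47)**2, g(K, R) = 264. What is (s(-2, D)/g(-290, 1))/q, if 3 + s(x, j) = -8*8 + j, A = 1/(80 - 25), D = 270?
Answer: 55825/49008984 ≈ 0.0011391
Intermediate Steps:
A = 1/55 ≈ 0.018182
s(x, j) = -67 + j (s(x, j) = -3 + (-8*8 + j) = -3 + (-64 + j) = -67 + j)
q = 2042041/3025 (q = ((73 - 1*1/55) - 47)**2 = ((73 - 1/55) - 47)**2 = (4014/55 - 47)**2 = (1429/55)**2 = 2042041/3025 ≈ 675.05)
(s(-2, D)/g(-290, 1))/q = ((-67 + 270)/264)/(2042041/3025) = (203*(1/264))*(3025/2042041) = (203/264)*(3025/2042041) = 55825/49008984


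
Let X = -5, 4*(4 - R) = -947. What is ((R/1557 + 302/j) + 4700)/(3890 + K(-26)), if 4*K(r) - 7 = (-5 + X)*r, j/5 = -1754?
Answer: 14262138703/12006441335 ≈ 1.1879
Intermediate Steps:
R = 963/4 (R = 4 - 1/4*(-947) = 4 + 947/4 = 963/4 ≈ 240.75)
j = -8770 (j = 5*(-1754) = -8770)
K(r) = 7/4 - 5*r/2 (K(r) = 7/4 + ((-5 - 5)*r)/4 = 7/4 + (-10*r)/4 = 7/4 - 5*r/2)
((R/1557 + 302/j) + 4700)/(3890 + K(-26)) = (((963/4)/1557 + 302/(-8770)) + 4700)/(3890 + (7/4 - 5/2*(-26))) = (((963/4)*(1/1557) + 302*(-1/8770)) + 4700)/(3890 + (7/4 + 65)) = ((107/692 - 151/4385) + 4700)/(3890 + 267/4) = (364703/3034420 + 4700)/(15827/4) = (14262138703/3034420)*(4/15827) = 14262138703/12006441335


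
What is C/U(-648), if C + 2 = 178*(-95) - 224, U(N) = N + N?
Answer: 119/9 ≈ 13.222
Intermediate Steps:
U(N) = 2*N
C = -17136 (C = -2 + (178*(-95) - 224) = -2 + (-16910 - 224) = -2 - 17134 = -17136)
C/U(-648) = -17136/(2*(-648)) = -17136/(-1296) = -17136*(-1/1296) = 119/9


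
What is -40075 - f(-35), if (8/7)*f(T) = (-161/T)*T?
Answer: -319473/8 ≈ -39934.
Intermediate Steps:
f(T) = -1127/8 (f(T) = 7*((-161/T)*T)/8 = (7/8)*(-161) = -1127/8)
-40075 - f(-35) = -40075 - 1*(-1127/8) = -40075 + 1127/8 = -319473/8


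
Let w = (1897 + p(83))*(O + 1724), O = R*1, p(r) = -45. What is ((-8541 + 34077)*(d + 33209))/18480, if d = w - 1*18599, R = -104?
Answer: 45825720/11 ≈ 4.1660e+6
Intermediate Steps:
O = -104 (O = -104*1 = -104)
w = 3000240 (w = (1897 - 45)*(-104 + 1724) = 1852*1620 = 3000240)
d = 2981641 (d = 3000240 - 1*18599 = 3000240 - 18599 = 2981641)
((-8541 + 34077)*(d + 33209))/18480 = ((-8541 + 34077)*(2981641 + 33209))/18480 = (25536*3014850)*(1/18480) = 76987209600*(1/18480) = 45825720/11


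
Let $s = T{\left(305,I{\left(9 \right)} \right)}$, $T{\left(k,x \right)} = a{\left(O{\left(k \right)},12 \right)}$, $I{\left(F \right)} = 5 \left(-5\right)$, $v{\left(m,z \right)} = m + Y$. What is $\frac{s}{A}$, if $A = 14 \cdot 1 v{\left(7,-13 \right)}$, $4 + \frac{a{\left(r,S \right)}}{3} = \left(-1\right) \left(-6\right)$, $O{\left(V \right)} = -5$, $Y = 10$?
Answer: $\frac{3}{119} \approx 0.02521$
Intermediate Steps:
$v{\left(m,z \right)} = 10 + m$ ($v{\left(m,z \right)} = m + 10 = 10 + m$)
$I{\left(F \right)} = -25$
$a{\left(r,S \right)} = 6$ ($a{\left(r,S \right)} = -12 + 3 \left(\left(-1\right) \left(-6\right)\right) = -12 + 3 \cdot 6 = -12 + 18 = 6$)
$T{\left(k,x \right)} = 6$
$s = 6$
$A = 238$ ($A = 14 \cdot 1 \left(10 + 7\right) = 14 \cdot 17 = 238$)
$\frac{s}{A} = \frac{6}{238} = 6 \cdot \frac{1}{238} = \frac{3}{119}$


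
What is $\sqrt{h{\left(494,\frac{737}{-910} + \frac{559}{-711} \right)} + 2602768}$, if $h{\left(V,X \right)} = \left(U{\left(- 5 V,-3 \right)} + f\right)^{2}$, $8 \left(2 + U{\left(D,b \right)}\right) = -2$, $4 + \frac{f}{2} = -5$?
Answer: $\frac{\sqrt{41650849}}{4} \approx 1613.4$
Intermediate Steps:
$f = -18$ ($f = -8 + 2 \left(-5\right) = -8 - 10 = -18$)
$U{\left(D,b \right)} = - \frac{9}{4}$ ($U{\left(D,b \right)} = -2 + \frac{1}{8} \left(-2\right) = -2 - \frac{1}{4} = - \frac{9}{4}$)
$h{\left(V,X \right)} = \frac{6561}{16}$ ($h{\left(V,X \right)} = \left(- \frac{9}{4} - 18\right)^{2} = \left(- \frac{81}{4}\right)^{2} = \frac{6561}{16}$)
$\sqrt{h{\left(494,\frac{737}{-910} + \frac{559}{-711} \right)} + 2602768} = \sqrt{\frac{6561}{16} + 2602768} = \sqrt{\frac{41650849}{16}} = \frac{\sqrt{41650849}}{4}$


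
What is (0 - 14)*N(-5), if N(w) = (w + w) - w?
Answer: 70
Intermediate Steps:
N(w) = w (N(w) = 2*w - w = w)
(0 - 14)*N(-5) = (0 - 14)*(-5) = -14*(-5) = 70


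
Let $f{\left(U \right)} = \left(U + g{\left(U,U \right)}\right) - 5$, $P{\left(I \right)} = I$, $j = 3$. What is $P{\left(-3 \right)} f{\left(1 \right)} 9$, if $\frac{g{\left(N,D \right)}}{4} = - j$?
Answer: $432$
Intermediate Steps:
$g{\left(N,D \right)} = -12$ ($g{\left(N,D \right)} = 4 \left(\left(-1\right) 3\right) = 4 \left(-3\right) = -12$)
$f{\left(U \right)} = -17 + U$ ($f{\left(U \right)} = \left(U - 12\right) - 5 = \left(-12 + U\right) - 5 = -17 + U$)
$P{\left(-3 \right)} f{\left(1 \right)} 9 = - 3 \left(-17 + 1\right) 9 = \left(-3\right) \left(-16\right) 9 = 48 \cdot 9 = 432$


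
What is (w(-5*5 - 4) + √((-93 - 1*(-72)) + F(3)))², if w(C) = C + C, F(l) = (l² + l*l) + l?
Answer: 3364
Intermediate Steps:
F(l) = l + 2*l² (F(l) = (l² + l²) + l = 2*l² + l = l + 2*l²)
w(C) = 2*C
(w(-5*5 - 4) + √((-93 - 1*(-72)) + F(3)))² = (2*(-5*5 - 4) + √((-93 - 1*(-72)) + 3*(1 + 2*3)))² = (2*(-25 - 4) + √((-93 + 72) + 3*(1 + 6)))² = (2*(-29) + √(-21 + 3*7))² = (-58 + √(-21 + 21))² = (-58 + √0)² = (-58 + 0)² = (-58)² = 3364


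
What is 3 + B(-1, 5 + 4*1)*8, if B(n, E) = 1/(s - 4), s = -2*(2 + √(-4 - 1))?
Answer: 47/21 + 4*I*√5/21 ≈ 2.2381 + 0.42592*I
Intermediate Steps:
s = -4 - 2*I*√5 (s = -2*(2 + √(-5)) = -2*(2 + I*√5) = -4 - 2*I*√5 ≈ -4.0 - 4.4721*I)
B(n, E) = 1/(-8 - 2*I*√5) (B(n, E) = 1/((-4 - 2*I*√5) - 4) = 1/(-8 - 2*I*√5))
3 + B(-1, 5 + 4*1)*8 = 3 + (I/(2*(√5 - 4*I)))*8 = 3 + 4*I/(√5 - 4*I)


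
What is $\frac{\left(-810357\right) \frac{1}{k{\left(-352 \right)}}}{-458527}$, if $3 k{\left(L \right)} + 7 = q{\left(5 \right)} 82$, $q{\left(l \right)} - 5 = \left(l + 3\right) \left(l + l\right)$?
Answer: $\frac{810357}{1064241167} \approx 0.00076144$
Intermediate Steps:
$q{\left(l \right)} = 5 + 2 l \left(3 + l\right)$ ($q{\left(l \right)} = 5 + \left(l + 3\right) \left(l + l\right) = 5 + \left(3 + l\right) 2 l = 5 + 2 l \left(3 + l\right)$)
$k{\left(L \right)} = 2321$ ($k{\left(L \right)} = - \frac{7}{3} + \frac{\left(5 + 2 \cdot 5^{2} + 6 \cdot 5\right) 82}{3} = - \frac{7}{3} + \frac{\left(5 + 2 \cdot 25 + 30\right) 82}{3} = - \frac{7}{3} + \frac{\left(5 + 50 + 30\right) 82}{3} = - \frac{7}{3} + \frac{85 \cdot 82}{3} = - \frac{7}{3} + \frac{1}{3} \cdot 6970 = - \frac{7}{3} + \frac{6970}{3} = 2321$)
$\frac{\left(-810357\right) \frac{1}{k{\left(-352 \right)}}}{-458527} = \frac{\left(-810357\right) \frac{1}{2321}}{-458527} = \left(-810357\right) \frac{1}{2321} \left(- \frac{1}{458527}\right) = \left(- \frac{810357}{2321}\right) \left(- \frac{1}{458527}\right) = \frac{810357}{1064241167}$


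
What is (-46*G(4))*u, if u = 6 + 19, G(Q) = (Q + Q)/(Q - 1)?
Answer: -9200/3 ≈ -3066.7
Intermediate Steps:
G(Q) = 2*Q/(-1 + Q) (G(Q) = (2*Q)/(-1 + Q) = 2*Q/(-1 + Q))
u = 25
(-46*G(4))*u = -92*4/(-1 + 4)*25 = -92*4/3*25 = -46*8/3*25 = -368/3*25 = -9200/3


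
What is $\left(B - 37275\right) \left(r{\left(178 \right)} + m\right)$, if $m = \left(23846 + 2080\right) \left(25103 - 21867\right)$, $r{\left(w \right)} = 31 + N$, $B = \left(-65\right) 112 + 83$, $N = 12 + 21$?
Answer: $-3731049595200$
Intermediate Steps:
$N = 33$
$B = -7197$ ($B = -7280 + 83 = -7197$)
$r{\left(w \right)} = 64$ ($r{\left(w \right)} = 31 + 33 = 64$)
$m = 83896536$ ($m = 25926 \cdot 3236 = 83896536$)
$\left(B - 37275\right) \left(r{\left(178 \right)} + m\right) = \left(-7197 - 37275\right) \left(64 + 83896536\right) = \left(-44472\right) 83896600 = -3731049595200$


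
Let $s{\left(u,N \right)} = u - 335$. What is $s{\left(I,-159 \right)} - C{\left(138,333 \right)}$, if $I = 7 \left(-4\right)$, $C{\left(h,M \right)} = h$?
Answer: $-501$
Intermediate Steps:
$I = -28$
$s{\left(u,N \right)} = -335 + u$ ($s{\left(u,N \right)} = u - 335 = -335 + u$)
$s{\left(I,-159 \right)} - C{\left(138,333 \right)} = \left(-335 - 28\right) - 138 = -363 - 138 = -501$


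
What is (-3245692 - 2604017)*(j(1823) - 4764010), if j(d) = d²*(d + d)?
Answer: -70852222496184516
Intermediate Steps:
j(d) = 2*d³ (j(d) = d²*(2*d) = 2*d³)
(-3245692 - 2604017)*(j(1823) - 4764010) = (-3245692 - 2604017)*(2*1823³ - 4764010) = -5849709*(2*6058428767 - 4764010) = -5849709*(12116857534 - 4764010) = -5849709*12112093524 = -70852222496184516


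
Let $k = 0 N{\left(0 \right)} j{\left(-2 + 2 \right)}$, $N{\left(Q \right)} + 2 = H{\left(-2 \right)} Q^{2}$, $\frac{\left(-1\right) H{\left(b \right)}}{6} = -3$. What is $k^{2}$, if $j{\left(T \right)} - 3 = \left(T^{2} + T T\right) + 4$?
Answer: $0$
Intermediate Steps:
$j{\left(T \right)} = 7 + 2 T^{2}$ ($j{\left(T \right)} = 3 + \left(\left(T^{2} + T T\right) + 4\right) = 3 + \left(\left(T^{2} + T^{2}\right) + 4\right) = 3 + \left(2 T^{2} + 4\right) = 3 + \left(4 + 2 T^{2}\right) = 7 + 2 T^{2}$)
$H{\left(b \right)} = 18$ ($H{\left(b \right)} = \left(-6\right) \left(-3\right) = 18$)
$N{\left(Q \right)} = -2 + 18 Q^{2}$
$k = 0$ ($k = 0 \left(-2 + 18 \cdot 0^{2}\right) \left(7 + 2 \left(-2 + 2\right)^{2}\right) = 0 \left(-2 + 18 \cdot 0\right) \left(7 + 2 \cdot 0^{2}\right) = 0 \left(-2 + 0\right) \left(7 + 2 \cdot 0\right) = 0 \left(-2\right) \left(7 + 0\right) = 0 \cdot 7 = 0$)
$k^{2} = 0^{2} = 0$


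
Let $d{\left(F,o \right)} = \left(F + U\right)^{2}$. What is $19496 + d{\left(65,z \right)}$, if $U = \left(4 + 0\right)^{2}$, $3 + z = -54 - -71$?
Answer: $26057$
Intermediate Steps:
$z = 14$ ($z = -3 - -17 = -3 + \left(-54 + 71\right) = -3 + 17 = 14$)
$U = 16$ ($U = 4^{2} = 16$)
$d{\left(F,o \right)} = \left(16 + F\right)^{2}$ ($d{\left(F,o \right)} = \left(F + 16\right)^{2} = \left(16 + F\right)^{2}$)
$19496 + d{\left(65,z \right)} = 19496 + \left(16 + 65\right)^{2} = 19496 + 81^{2} = 19496 + 6561 = 26057$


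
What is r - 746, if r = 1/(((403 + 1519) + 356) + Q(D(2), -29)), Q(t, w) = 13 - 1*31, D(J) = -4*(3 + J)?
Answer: -1685959/2260 ≈ -746.00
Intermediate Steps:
D(J) = -12 - 4*J
Q(t, w) = -18 (Q(t, w) = 13 - 31 = -18)
r = 1/2260 (r = 1/(((403 + 1519) + 356) - 18) = 1/((1922 + 356) - 18) = 1/(2278 - 18) = 1/2260 ≈ 0.00044248)
r - 746 = 1/2260 - 746 = -1685959/2260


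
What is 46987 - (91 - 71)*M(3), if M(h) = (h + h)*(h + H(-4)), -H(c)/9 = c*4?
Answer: 29347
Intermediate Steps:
H(c) = -36*c (H(c) = -9*c*4 = -36*c)
M(h) = 2*h*(144 + h) (M(h) = (h + h)*(h - 36*(-4)) = (2*h)*(h + 144) = (2*h)*(144 + h) = 2*h*(144 + h))
46987 - (91 - 71)*M(3) = 46987 - (91 - 71)*2*3*(144 + 3) = 46987 - 20*2*3*147 = 46987 - 20*882 = 46987 - 1*17640 = 46987 - 17640 = 29347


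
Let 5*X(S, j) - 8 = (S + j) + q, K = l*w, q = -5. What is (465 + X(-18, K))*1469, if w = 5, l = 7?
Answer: 688961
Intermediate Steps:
K = 35 (K = 7*5 = 35)
X(S, j) = 3/5 + S/5 + j/5 (X(S, j) = 8/5 + ((S + j) - 5)/5 = 8/5 + (-5 + S + j)/5 = 8/5 + (-1 + S/5 + j/5) = 3/5 + S/5 + j/5)
(465 + X(-18, K))*1469 = (465 + (3/5 + (1/5)*(-18) + (1/5)*35))*1469 = (465 + (3/5 - 18/5 + 7))*1469 = (465 + 4)*1469 = 469*1469 = 688961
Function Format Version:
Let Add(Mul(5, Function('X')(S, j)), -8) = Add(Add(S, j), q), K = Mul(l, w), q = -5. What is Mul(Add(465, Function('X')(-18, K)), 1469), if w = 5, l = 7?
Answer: 688961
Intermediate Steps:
K = 35 (K = Mul(7, 5) = 35)
Function('X')(S, j) = Add(Rational(3, 5), Mul(Rational(1, 5), S), Mul(Rational(1, 5), j)) (Function('X')(S, j) = Add(Rational(8, 5), Mul(Rational(1, 5), Add(Add(S, j), -5))) = Add(Rational(8, 5), Mul(Rational(1, 5), Add(-5, S, j))) = Add(Rational(8, 5), Add(-1, Mul(Rational(1, 5), S), Mul(Rational(1, 5), j))) = Add(Rational(3, 5), Mul(Rational(1, 5), S), Mul(Rational(1, 5), j)))
Mul(Add(465, Function('X')(-18, K)), 1469) = Mul(Add(465, Add(Rational(3, 5), Mul(Rational(1, 5), -18), Mul(Rational(1, 5), 35))), 1469) = Mul(Add(465, Add(Rational(3, 5), Rational(-18, 5), 7)), 1469) = Mul(Add(465, 4), 1469) = Mul(469, 1469) = 688961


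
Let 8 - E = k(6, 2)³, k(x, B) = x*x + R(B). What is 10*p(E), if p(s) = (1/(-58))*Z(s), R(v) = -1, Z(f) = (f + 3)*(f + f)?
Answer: -18374510880/29 ≈ -6.3360e+8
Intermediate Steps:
Z(f) = 2*f*(3 + f) (Z(f) = (3 + f)*(2*f) = 2*f*(3 + f))
k(x, B) = -1 + x² (k(x, B) = x*x - 1 = x² - 1 = -1 + x²)
E = -42867 (E = 8 - (-1 + 6²)³ = 8 - (-1 + 36)³ = 8 - 1*35³ = 8 - 1*42875 = 8 - 42875 = -42867)
p(s) = -s*(3 + s)/29 (p(s) = (1/(-58))*(2*s*(3 + s)) = (1*(-1/58))*(2*s*(3 + s)) = -s*(3 + s)/29)
10*p(E) = 10*(-1/29*(-42867)*(3 - 42867)) = 10*(-1/29*(-42867)*(-42864)) = 10*(-1837451088/29) = -18374510880/29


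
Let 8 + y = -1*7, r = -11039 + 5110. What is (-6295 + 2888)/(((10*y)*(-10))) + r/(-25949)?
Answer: -1032659/505500 ≈ -2.0428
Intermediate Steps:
r = -5929
y = -15 (y = -8 - 1*7 = -8 - 7 = -15)
(-6295 + 2888)/(((10*y)*(-10))) + r/(-25949) = (-6295 + 2888)/(((10*(-15))*(-10))) - 5929/(-25949) = -3407/((-150*(-10))) - 5929*(-1/25949) = -3407/1500 + 77/337 = -1032659/505500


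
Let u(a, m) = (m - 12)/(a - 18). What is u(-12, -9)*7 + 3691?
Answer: 36959/10 ≈ 3695.9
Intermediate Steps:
u(a, m) = (-12 + m)/(-18 + a)
u(-12, -9)*7 + 3691 = ((-12 - 9)/(-18 - 12))*7 + 3691 = (-21/(-30))*7 + 3691 = -1/30*(-21)*7 + 3691 = (7/10)*7 + 3691 = 49/10 + 3691 = 36959/10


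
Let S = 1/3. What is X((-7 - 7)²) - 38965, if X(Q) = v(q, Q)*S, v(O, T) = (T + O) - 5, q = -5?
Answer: -38903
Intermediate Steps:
S = ⅓ ≈ 0.33333
v(O, T) = -5 + O + T (v(O, T) = (O + T) - 5 = -5 + O + T)
X(Q) = -10/3 + Q/3 (X(Q) = (-5 - 5 + Q)*(⅓) = (-10 + Q)*(⅓) = -10/3 + Q/3)
X((-7 - 7)²) - 38965 = (-10/3 + (-7 - 7)²/3) - 38965 = (-10/3 + (⅓)*(-14)²) - 38965 = (-10/3 + (⅓)*196) - 38965 = (-10/3 + 196/3) - 38965 = 62 - 38965 = -38903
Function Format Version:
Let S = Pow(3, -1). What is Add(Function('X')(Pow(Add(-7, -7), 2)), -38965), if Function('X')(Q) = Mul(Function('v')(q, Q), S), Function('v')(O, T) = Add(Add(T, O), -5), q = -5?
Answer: -38903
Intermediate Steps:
S = Rational(1, 3) ≈ 0.33333
Function('v')(O, T) = Add(-5, O, T) (Function('v')(O, T) = Add(Add(O, T), -5) = Add(-5, O, T))
Function('X')(Q) = Add(Rational(-10, 3), Mul(Rational(1, 3), Q)) (Function('X')(Q) = Mul(Add(-5, -5, Q), Rational(1, 3)) = Mul(Add(-10, Q), Rational(1, 3)) = Add(Rational(-10, 3), Mul(Rational(1, 3), Q)))
Add(Function('X')(Pow(Add(-7, -7), 2)), -38965) = Add(Add(Rational(-10, 3), Mul(Rational(1, 3), Pow(Add(-7, -7), 2))), -38965) = Add(Add(Rational(-10, 3), Mul(Rational(1, 3), Pow(-14, 2))), -38965) = Add(Add(Rational(-10, 3), Mul(Rational(1, 3), 196)), -38965) = Add(Add(Rational(-10, 3), Rational(196, 3)), -38965) = Add(62, -38965) = -38903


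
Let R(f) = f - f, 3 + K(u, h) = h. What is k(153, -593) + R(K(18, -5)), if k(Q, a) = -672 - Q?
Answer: -825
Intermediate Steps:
K(u, h) = -3 + h
R(f) = 0
k(153, -593) + R(K(18, -5)) = (-672 - 1*153) + 0 = (-672 - 153) + 0 = -825 + 0 = -825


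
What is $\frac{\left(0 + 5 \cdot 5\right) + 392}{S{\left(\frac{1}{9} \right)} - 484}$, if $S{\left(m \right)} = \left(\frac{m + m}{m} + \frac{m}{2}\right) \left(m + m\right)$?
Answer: $- \frac{33777}{39167} \approx -0.86238$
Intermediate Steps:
$S{\left(m \right)} = 2 m \left(2 + \frac{m}{2}\right)$ ($S{\left(m \right)} = \left(\frac{2 m}{m} + m \frac{1}{2}\right) 2 m = \left(2 + \frac{m}{2}\right) 2 m = 2 m \left(2 + \frac{m}{2}\right)$)
$\frac{\left(0 + 5 \cdot 5\right) + 392}{S{\left(\frac{1}{9} \right)} - 484} = \frac{\left(0 + 5 \cdot 5\right) + 392}{\frac{4 + \frac{1}{9}}{9} - 484} = \frac{\left(0 + 25\right) + 392}{\frac{4 + \frac{1}{9}}{9} - 484} = \frac{25 + 392}{\frac{1}{9} \cdot \frac{37}{9} - 484} = \frac{417}{\frac{37}{81} - 484} = \frac{417}{- \frac{39167}{81}} = 417 \left(- \frac{81}{39167}\right) = - \frac{33777}{39167}$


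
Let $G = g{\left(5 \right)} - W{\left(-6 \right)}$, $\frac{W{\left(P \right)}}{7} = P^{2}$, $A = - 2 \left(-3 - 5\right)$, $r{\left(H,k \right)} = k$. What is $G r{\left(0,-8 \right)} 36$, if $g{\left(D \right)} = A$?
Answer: $67968$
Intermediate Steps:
$A = 16$ ($A = \left(-2\right) \left(-8\right) = 16$)
$W{\left(P \right)} = 7 P^{2}$
$g{\left(D \right)} = 16$
$G = -236$ ($G = 16 - 7 \left(-6\right)^{2} = 16 - 7 \cdot 36 = 16 - 252 = -236$)
$G r{\left(0,-8 \right)} 36 = \left(-236\right) \left(-8\right) 36 = 1888 \cdot 36 = 67968$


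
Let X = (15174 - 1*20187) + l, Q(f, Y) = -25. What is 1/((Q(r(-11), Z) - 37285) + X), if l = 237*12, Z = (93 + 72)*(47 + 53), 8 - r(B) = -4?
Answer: -1/39479 ≈ -2.5330e-5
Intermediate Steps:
r(B) = 12 (r(B) = 8 - 1*(-4) = 8 + 4 = 12)
Z = 16500 (Z = 165*100 = 16500)
l = 2844
X = -2169 (X = (15174 - 1*20187) + 2844 = (15174 - 20187) + 2844 = -5013 + 2844 = -2169)
1/((Q(r(-11), Z) - 37285) + X) = 1/((-25 - 37285) - 2169) = 1/(-37310 - 2169) = 1/(-39479) = -1/39479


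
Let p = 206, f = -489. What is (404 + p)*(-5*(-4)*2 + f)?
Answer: -273890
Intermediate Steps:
(404 + p)*(-5*(-4)*2 + f) = (404 + 206)*(-5*(-4)*2 - 489) = 610*(20*2 - 489) = 610*(40 - 489) = 610*(-449) = -273890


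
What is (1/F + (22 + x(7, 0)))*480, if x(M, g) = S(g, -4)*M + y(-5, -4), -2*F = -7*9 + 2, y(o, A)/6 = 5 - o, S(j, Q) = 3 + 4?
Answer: 3836640/61 ≈ 62896.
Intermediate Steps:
S(j, Q) = 7
y(o, A) = 30 - 6*o (y(o, A) = 6*(5 - o) = 30 - 6*o)
F = 61/2 (F = -(-7*9 + 2)/2 = -(-63 + 2)/2 = -½*(-61) = 61/2 ≈ 30.500)
x(M, g) = 60 + 7*M (x(M, g) = 7*M + (30 - 6*(-5)) = 7*M + (30 + 30) = 7*M + 60 = 60 + 7*M)
(1/F + (22 + x(7, 0)))*480 = (1/(61/2) + (22 + (60 + 7*7)))*480 = (2/61 + (22 + (60 + 49)))*480 = (2/61 + (22 + 109))*480 = (2/61 + 131)*480 = (7993/61)*480 = 3836640/61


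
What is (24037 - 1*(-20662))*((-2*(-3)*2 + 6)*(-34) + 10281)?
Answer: 432194631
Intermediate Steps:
(24037 - 1*(-20662))*((-2*(-3)*2 + 6)*(-34) + 10281) = (24037 + 20662)*((6*2 + 6)*(-34) + 10281) = 44699*((12 + 6)*(-34) + 10281) = 44699*(18*(-34) + 10281) = 44699*(-612 + 10281) = 44699*9669 = 432194631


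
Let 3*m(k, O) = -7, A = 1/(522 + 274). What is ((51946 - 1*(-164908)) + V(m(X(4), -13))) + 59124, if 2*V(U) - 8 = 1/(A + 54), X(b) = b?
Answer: 11863086668/42985 ≈ 2.7598e+5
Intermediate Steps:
A = 1/796 ≈ 0.0012563
m(k, O) = -7/3 (m(k, O) = (1/3)*(-7) = -7/3)
V(U) = 172338/42985 (V(U) = 4 + 1/(2*(1/796 + 54)) = 4 + 1/(2*(42985/796)) = 4 + (1/2)*(796/42985) = 4 + 398/42985 = 172338/42985)
((51946 - 1*(-164908)) + V(m(X(4), -13))) + 59124 = ((51946 - 1*(-164908)) + 172338/42985) + 59124 = ((51946 + 164908) + 172338/42985) + 59124 = (216854 + 172338/42985) + 59124 = 9321641528/42985 + 59124 = 11863086668/42985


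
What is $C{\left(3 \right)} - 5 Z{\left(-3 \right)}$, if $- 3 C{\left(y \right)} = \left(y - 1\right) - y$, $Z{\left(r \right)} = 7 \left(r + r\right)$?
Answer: $\frac{631}{3} \approx 210.33$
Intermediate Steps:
$Z{\left(r \right)} = 14 r$ ($Z{\left(r \right)} = 7 \cdot 2 r = 14 r$)
$C{\left(y \right)} = \frac{1}{3}$ ($C{\left(y \right)} = - \frac{\left(y - 1\right) - y}{3} = - \frac{\left(-1 + y\right) - y}{3} = \left(- \frac{1}{3}\right) \left(-1\right) = \frac{1}{3}$)
$C{\left(3 \right)} - 5 Z{\left(-3 \right)} = \frac{1}{3} - 5 \cdot 14 \left(-3\right) = \frac{1}{3} - -210 = \frac{1}{3} + 210 = \frac{631}{3}$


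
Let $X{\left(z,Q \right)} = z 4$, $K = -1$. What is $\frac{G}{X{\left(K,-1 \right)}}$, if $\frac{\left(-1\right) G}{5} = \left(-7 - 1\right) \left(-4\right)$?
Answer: $40$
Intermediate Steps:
$X{\left(z,Q \right)} = 4 z$
$G = -160$ ($G = - 5 \left(-7 - 1\right) \left(-4\right) = - 5 \left(\left(-8\right) \left(-4\right)\right) = \left(-5\right) 32 = -160$)
$\frac{G}{X{\left(K,-1 \right)}} = - \frac{160}{4 \left(-1\right)} = - \frac{160}{-4} = \left(-160\right) \left(- \frac{1}{4}\right) = 40$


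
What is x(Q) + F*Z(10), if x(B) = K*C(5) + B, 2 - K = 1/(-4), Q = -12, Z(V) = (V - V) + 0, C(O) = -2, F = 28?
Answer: -33/2 ≈ -16.500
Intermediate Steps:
Z(V) = 0 (Z(V) = 0 + 0 = 0)
K = 9/4 (K = 2 - 1/(-4) = 2 - 1*(-1/4) = 2 + 1/4 = 9/4 ≈ 2.2500)
x(B) = -9/2 + B (x(B) = (9/4)*(-2) + B = -9/2 + B)
x(Q) + F*Z(10) = (-9/2 - 12) + 28*0 = -33/2 + 0 = -33/2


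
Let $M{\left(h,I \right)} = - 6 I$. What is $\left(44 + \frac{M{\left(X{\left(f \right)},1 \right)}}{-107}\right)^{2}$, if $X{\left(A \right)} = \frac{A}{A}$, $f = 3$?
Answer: $\frac{22221796}{11449} \approx 1940.9$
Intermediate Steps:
$X{\left(A \right)} = 1$
$\left(44 + \frac{M{\left(X{\left(f \right)},1 \right)}}{-107}\right)^{2} = \left(44 + \frac{\left(-6\right) 1}{-107}\right)^{2} = \left(44 - - \frac{6}{107}\right)^{2} = \left(44 + \frac{6}{107}\right)^{2} = \left(\frac{4714}{107}\right)^{2} = \frac{22221796}{11449}$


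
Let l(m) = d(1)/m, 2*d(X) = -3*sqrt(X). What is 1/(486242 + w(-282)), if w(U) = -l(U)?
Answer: 188/91413495 ≈ 2.0566e-6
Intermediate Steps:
d(X) = -3*sqrt(X)/2 (d(X) = (-3*sqrt(X))/2 = -3*sqrt(X)/2)
l(m) = -3/(2*m) (l(m) = (-3*sqrt(1)/2)/m = (-3/2*1)/m = -3/(2*m))
w(U) = 3/(2*U) (w(U) = -(-3)/(2*U) = 3/(2*U))
1/(486242 + w(-282)) = 1/(486242 + (3/2)/(-282)) = 1/(486242 + (3/2)*(-1/282)) = 1/(486242 - 1/188) = 1/(91413495/188) = 188/91413495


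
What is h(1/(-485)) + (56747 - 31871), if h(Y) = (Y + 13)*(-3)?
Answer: 12045948/485 ≈ 24837.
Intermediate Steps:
h(Y) = -39 - 3*Y (h(Y) = (13 + Y)*(-3) = -39 - 3*Y)
h(1/(-485)) + (56747 - 31871) = (-39 - 3/(-485)) + (56747 - 31871) = (-39 - 3*(-1/485)) + 24876 = (-39 + 3/485) + 24876 = -18912/485 + 24876 = 12045948/485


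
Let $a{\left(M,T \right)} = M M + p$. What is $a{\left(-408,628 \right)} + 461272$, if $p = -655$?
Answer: $627081$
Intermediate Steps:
$a{\left(M,T \right)} = -655 + M^{2}$ ($a{\left(M,T \right)} = M M - 655 = M^{2} - 655 = -655 + M^{2}$)
$a{\left(-408,628 \right)} + 461272 = \left(-655 + \left(-408\right)^{2}\right) + 461272 = \left(-655 + 166464\right) + 461272 = 165809 + 461272 = 627081$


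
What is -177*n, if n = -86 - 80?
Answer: 29382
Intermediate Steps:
n = -166
-177*n = -177*(-166) = 29382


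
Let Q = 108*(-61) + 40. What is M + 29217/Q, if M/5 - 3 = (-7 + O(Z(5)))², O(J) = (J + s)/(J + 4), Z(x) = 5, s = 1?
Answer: 12440167/58932 ≈ 211.09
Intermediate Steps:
O(J) = (1 + J)/(4 + J) (O(J) = (J + 1)/(J + 4) = (1 + J)/(4 + J))
Q = -6548 (Q = -6588 + 40 = -6548)
M = 1940/9 (M = 15 + 5*(-7 + (1 + 5)/(4 + 5))² = 15 + 5*(-7 + 6/9)² = 15 + 5*(-7 + (⅑)*6)² = 15 + 5*(-7 + ⅔)² = 15 + 5*(-19/3)² = 15 + 5*(361/9) = 15 + 1805/9 = 1940/9 ≈ 215.56)
M + 29217/Q = 1940/9 + 29217/(-6548) = 1940/9 + 29217*(-1/6548) = 1940/9 - 29217/6548 = 12440167/58932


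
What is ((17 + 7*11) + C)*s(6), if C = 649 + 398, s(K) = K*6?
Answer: 41076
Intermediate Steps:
s(K) = 6*K
C = 1047
((17 + 7*11) + C)*s(6) = ((17 + 7*11) + 1047)*(6*6) = ((17 + 77) + 1047)*36 = (94 + 1047)*36 = 1141*36 = 41076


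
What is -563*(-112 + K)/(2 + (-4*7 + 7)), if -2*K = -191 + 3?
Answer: -10134/19 ≈ -533.37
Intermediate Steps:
K = 94 (K = -(-191 + 3)/2 = -1/2*(-188) = 94)
-563*(-112 + K)/(2 + (-4*7 + 7)) = -563*(-112 + 94)/(2 + (-4*7 + 7)) = -(-10134)/(2 + (-28 + 7)) = -(-10134)/(2 - 21) = -(-10134)/(-19) = -(-10134)*(-1)/19 = -563*18/19 = -10134/19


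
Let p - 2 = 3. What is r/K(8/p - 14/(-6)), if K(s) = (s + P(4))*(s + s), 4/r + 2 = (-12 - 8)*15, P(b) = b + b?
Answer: -225/1594711 ≈ -0.00014109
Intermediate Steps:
p = 5 (p = 2 + 3 = 5)
P(b) = 2*b
r = -2/151 (r = 4/(-2 + (-12 - 8)*15) = 4/(-2 - 20*15) = 4/(-2 - 300) = 4/(-302) = 4*(-1/302) = -2/151 ≈ -0.013245)
K(s) = 2*s*(8 + s) (K(s) = (s + 2*4)*(s + s) = (s + 8)*(2*s) = (8 + s)*(2*s) = 2*s*(8 + s))
r/K(8/p - 14/(-6)) = -2*1/(2*(8 + (8/5 - 14/(-6)))*(8/5 - 14/(-6)))/151 = -2*1/(2*(8 + (8*(1/5) - 14*(-1/6)))*(8*(1/5) - 14*(-1/6)))/151 = -2*1/(2*(8 + (8/5 + 7/3))*(8/5 + 7/3))/151 = -2*15/(118*(8 + 59/15))/151 = -2/(151*(2*(59/15)*(179/15))) = -2/(151*21122/225) = -2/151*225/21122 = -225/1594711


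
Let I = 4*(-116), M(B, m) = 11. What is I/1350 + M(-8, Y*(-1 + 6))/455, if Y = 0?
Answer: -19627/61425 ≈ -0.31953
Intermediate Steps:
I = -464
I/1350 + M(-8, Y*(-1 + 6))/455 = -464/1350 + 11/455 = -464*1/1350 + 11*(1/455) = -232/675 + 11/455 = -19627/61425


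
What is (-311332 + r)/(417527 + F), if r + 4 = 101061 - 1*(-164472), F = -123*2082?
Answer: -45803/161441 ≈ -0.28371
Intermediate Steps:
F = -256086
r = 265529 (r = -4 + (101061 - 1*(-164472)) = -4 + (101061 + 164472) = -4 + 265533 = 265529)
(-311332 + r)/(417527 + F) = (-311332 + 265529)/(417527 - 256086) = -45803/161441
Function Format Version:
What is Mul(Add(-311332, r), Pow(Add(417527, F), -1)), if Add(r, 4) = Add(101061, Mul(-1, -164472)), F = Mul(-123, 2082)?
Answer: Rational(-45803, 161441) ≈ -0.28371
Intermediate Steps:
F = -256086
r = 265529 (r = Add(-4, Add(101061, Mul(-1, -164472))) = Add(-4, Add(101061, 164472)) = Add(-4, 265533) = 265529)
Mul(Add(-311332, r), Pow(Add(417527, F), -1)) = Mul(Add(-311332, 265529), Pow(Add(417527, -256086), -1)) = Mul(-45803, Pow(161441, -1)) = Mul(-45803, Rational(1, 161441)) = Rational(-45803, 161441)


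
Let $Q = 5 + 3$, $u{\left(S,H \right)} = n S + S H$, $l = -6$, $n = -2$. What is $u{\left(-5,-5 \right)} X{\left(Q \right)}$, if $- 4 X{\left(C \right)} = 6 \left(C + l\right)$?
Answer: $-105$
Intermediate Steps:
$u{\left(S,H \right)} = - 2 S + H S$ ($u{\left(S,H \right)} = - 2 S + S H = - 2 S + H S$)
$Q = 8$
$X{\left(C \right)} = 9 - \frac{3 C}{2}$ ($X{\left(C \right)} = - \frac{6 \left(C - 6\right)}{4} = - \frac{6 \left(-6 + C\right)}{4} = - \frac{-36 + 6 C}{4} = 9 - \frac{3 C}{2}$)
$u{\left(-5,-5 \right)} X{\left(Q \right)} = - 5 \left(-2 - 5\right) \left(9 - 12\right) = \left(-5\right) \left(-7\right) \left(9 - 12\right) = 35 \left(-3\right) = -105$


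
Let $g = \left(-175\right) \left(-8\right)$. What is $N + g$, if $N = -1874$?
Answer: $-474$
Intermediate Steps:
$g = 1400$
$N + g = -1874 + 1400 = -474$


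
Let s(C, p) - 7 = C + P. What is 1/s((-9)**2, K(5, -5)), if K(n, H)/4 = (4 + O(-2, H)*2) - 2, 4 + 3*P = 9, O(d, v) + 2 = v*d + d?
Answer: 3/269 ≈ 0.011152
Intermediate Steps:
O(d, v) = -2 + d + d*v (O(d, v) = -2 + (v*d + d) = -2 + (d*v + d) = -2 + (d + d*v) = -2 + d + d*v)
P = 5/3 (P = -4/3 + (1/3)*9 = -4/3 + 3 = 5/3 ≈ 1.6667)
K(n, H) = -24 - 16*H (K(n, H) = 4*((4 + (-2 - 2 - 2*H)*2) - 2) = 4*((4 + (-4 - 2*H)*2) - 2) = 4*((4 + (-8 - 4*H)) - 2) = 4*((-4 - 4*H) - 2) = 4*(-6 - 4*H) = -24 - 16*H)
s(C, p) = 26/3 + C (s(C, p) = 7 + (C + 5/3) = 7 + (5/3 + C) = 26/3 + C)
1/s((-9)**2, K(5, -5)) = 1/(26/3 + (-9)**2) = 1/(26/3 + 81) = 1/(269/3) = 3/269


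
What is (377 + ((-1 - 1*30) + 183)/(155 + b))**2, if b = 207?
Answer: 4666665969/32761 ≈ 1.4245e+5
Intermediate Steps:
(377 + ((-1 - 1*30) + 183)/(155 + b))**2 = (377 + ((-1 - 1*30) + 183)/(155 + 207))**2 = (377 + ((-1 - 30) + 183)/362)**2 = (377 + (-31 + 183)*(1/362))**2 = (377 + 152*(1/362))**2 = (377 + 76/181)**2 = (68313/181)**2 = 4666665969/32761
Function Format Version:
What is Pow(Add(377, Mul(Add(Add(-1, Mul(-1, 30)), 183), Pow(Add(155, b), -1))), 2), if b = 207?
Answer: Rational(4666665969, 32761) ≈ 1.4245e+5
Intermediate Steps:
Pow(Add(377, Mul(Add(Add(-1, Mul(-1, 30)), 183), Pow(Add(155, b), -1))), 2) = Pow(Add(377, Mul(Add(Add(-1, Mul(-1, 30)), 183), Pow(Add(155, 207), -1))), 2) = Pow(Add(377, Mul(Add(Add(-1, -30), 183), Pow(362, -1))), 2) = Pow(Add(377, Mul(Add(-31, 183), Rational(1, 362))), 2) = Pow(Add(377, Mul(152, Rational(1, 362))), 2) = Pow(Add(377, Rational(76, 181)), 2) = Pow(Rational(68313, 181), 2) = Rational(4666665969, 32761)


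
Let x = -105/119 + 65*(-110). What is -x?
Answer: 121565/17 ≈ 7150.9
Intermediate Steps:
x = -121565/17 (x = -105*1/119 - 7150 = -15/17 - 7150 = -121565/17 ≈ -7150.9)
-x = -1*(-121565/17) = 121565/17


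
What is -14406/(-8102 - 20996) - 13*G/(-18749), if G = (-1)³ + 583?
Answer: 245126781/272779201 ≈ 0.89863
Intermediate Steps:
G = 582 (G = -1 + 583 = 582)
-14406/(-8102 - 20996) - 13*G/(-18749) = -14406/(-8102 - 20996) - 13*582/(-18749) = -14406/(-29098) - 7566*(-1/18749) = -14406*(-1/29098) + 7566/18749 = 7203/14549 + 7566/18749 = 245126781/272779201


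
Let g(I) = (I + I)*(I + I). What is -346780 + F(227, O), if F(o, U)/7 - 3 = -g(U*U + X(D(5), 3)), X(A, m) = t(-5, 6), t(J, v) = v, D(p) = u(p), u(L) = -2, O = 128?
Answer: -7522045559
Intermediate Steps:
D(p) = -2
X(A, m) = 6
g(I) = 4*I**2 (g(I) = (2*I)*(2*I) = 4*I**2)
F(o, U) = 21 - 28*(6 + U**2)**2 (F(o, U) = 21 + 7*(-4*(U*U + 6)**2) = 21 + 7*(-4*(U**2 + 6)**2) = 21 + 7*(-4*(6 + U**2)**2) = 21 - 28*(6 + U**2)**2)
-346780 + F(227, O) = -346780 + (21 - 28*(6 + 128**2)**2) = -346780 + (21 - 28*(6 + 16384)**2) = -346780 + (21 - 28*16390**2) = -346780 + (21 - 28*268632100) = -346780 + (21 - 7521698800) = -346780 - 7521698779 = -7522045559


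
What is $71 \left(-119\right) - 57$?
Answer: $-8506$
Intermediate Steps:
$71 \left(-119\right) - 57 = -8449 - 57 = -8506$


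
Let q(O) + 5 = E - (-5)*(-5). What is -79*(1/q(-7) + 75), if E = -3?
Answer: -195446/33 ≈ -5922.6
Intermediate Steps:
q(O) = -33 (q(O) = -5 + (-3 - (-5)*(-5)) = -5 + (-3 - 5*5) = -5 + (-3 - 25) = -5 - 28 = -33)
-79*(1/q(-7) + 75) = -79*(1/(-33) + 75) = -79*(-1/33 + 75) = -79*2474/33 = -195446/33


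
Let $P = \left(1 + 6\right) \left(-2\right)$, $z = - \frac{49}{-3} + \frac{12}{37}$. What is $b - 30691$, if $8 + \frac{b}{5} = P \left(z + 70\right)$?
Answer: $- \frac{4084471}{111} \approx -36797.0$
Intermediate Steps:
$z = \frac{1849}{111}$ ($z = \left(-49\right) \left(- \frac{1}{3}\right) + 12 \cdot \frac{1}{37} = \frac{49}{3} + \frac{12}{37} = \frac{1849}{111} \approx 16.658$)
$P = -14$ ($P = 7 \left(-2\right) = -14$)
$b = - \frac{677770}{111}$ ($b = -40 + 5 \left(- 14 \left(\frac{1849}{111} + 70\right)\right) = -40 + 5 \left(\left(-14\right) \frac{9619}{111}\right) = -40 + 5 \left(- \frac{134666}{111}\right) = -40 - \frac{673330}{111} = - \frac{677770}{111} \approx -6106.0$)
$b - 30691 = - \frac{677770}{111} - 30691 = - \frac{4084471}{111}$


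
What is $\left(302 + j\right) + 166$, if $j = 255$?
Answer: $723$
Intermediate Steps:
$\left(302 + j\right) + 166 = \left(302 + 255\right) + 166 = 557 + 166 = 723$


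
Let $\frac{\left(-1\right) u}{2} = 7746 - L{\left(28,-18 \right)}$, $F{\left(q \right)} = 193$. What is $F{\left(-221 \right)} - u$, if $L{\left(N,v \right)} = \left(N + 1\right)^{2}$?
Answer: $14003$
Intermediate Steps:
$L{\left(N,v \right)} = \left(1 + N\right)^{2}$
$u = -13810$ ($u = - 2 \left(7746 - \left(1 + 28\right)^{2}\right) = - 2 \left(7746 - 29^{2}\right) = - 2 \left(7746 - 841\right) = \left(-2\right) 6905 = -13810$)
$F{\left(-221 \right)} - u = 193 - -13810 = 193 + 13810 = 14003$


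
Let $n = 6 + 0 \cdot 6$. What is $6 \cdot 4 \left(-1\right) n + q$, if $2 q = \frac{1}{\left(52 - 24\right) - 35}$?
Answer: $- \frac{2017}{14} \approx -144.07$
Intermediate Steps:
$n = 6$ ($n = 6 + 0 = 6$)
$q = - \frac{1}{14}$ ($q = \frac{1}{2 \left(\left(52 - 24\right) - 35\right)} = \frac{1}{2 \left(28 - 35\right)} = \frac{1}{2 \left(-7\right)} = \frac{1}{2} \left(- \frac{1}{7}\right) = - \frac{1}{14} \approx -0.071429$)
$6 \cdot 4 \left(-1\right) n + q = 6 \cdot 4 \left(-1\right) 6 - \frac{1}{14} = 24 \left(-1\right) 6 - \frac{1}{14} = \left(-24\right) 6 - \frac{1}{14} = -144 - \frac{1}{14} = - \frac{2017}{14}$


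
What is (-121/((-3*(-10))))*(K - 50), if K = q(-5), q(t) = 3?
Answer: 5687/30 ≈ 189.57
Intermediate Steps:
K = 3
(-121/((-3*(-10))))*(K - 50) = (-121/((-3*(-10))))*(3 - 50) = -121/30*(-47) = 5687/30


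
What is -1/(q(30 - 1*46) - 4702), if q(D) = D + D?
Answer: 1/4734 ≈ 0.00021124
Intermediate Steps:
q(D) = 2*D
-1/(q(30 - 1*46) - 4702) = -1/(2*(30 - 1*46) - 4702) = -1/(2*(30 - 46) - 4702) = -1/(2*(-16) - 4702) = -1/(-32 - 4702) = -1/(-4734) = -1*(-1/4734) = 1/4734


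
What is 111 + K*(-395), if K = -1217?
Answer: 480826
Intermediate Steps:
111 + K*(-395) = 111 - 1217*(-395) = 111 + 480715 = 480826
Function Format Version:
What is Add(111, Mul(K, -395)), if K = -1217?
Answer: 480826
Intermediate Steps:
Add(111, Mul(K, -395)) = Add(111, Mul(-1217, -395)) = Add(111, 480715) = 480826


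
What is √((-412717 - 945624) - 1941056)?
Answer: I*√3299397 ≈ 1816.4*I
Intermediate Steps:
√((-412717 - 945624) - 1941056) = √(-1358341 - 1941056) = √(-3299397) = I*√3299397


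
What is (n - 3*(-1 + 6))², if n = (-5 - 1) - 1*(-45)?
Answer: 576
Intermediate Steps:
n = 39 (n = -6 + 45 = 39)
(n - 3*(-1 + 6))² = (39 - 3*(-1 + 6))² = (39 - 3*5)² = (39 - 15)² = 24² = 576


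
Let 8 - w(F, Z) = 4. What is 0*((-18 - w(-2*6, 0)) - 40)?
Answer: 0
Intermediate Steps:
w(F, Z) = 4 (w(F, Z) = 8 - 1*4 = 8 - 4 = 4)
0*((-18 - w(-2*6, 0)) - 40) = 0*((-18 - 1*4) - 40) = 0*((-18 - 4) - 40) = 0*(-22 - 40) = 0*(-62) = 0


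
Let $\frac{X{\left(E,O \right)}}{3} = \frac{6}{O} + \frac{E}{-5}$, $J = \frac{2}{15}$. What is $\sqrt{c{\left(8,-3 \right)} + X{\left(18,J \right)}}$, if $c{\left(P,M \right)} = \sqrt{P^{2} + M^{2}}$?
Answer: $\frac{\sqrt{3105 + 25 \sqrt{73}}}{5} \approx 11.521$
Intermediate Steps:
$J = \frac{2}{15}$ ($J = 2 \cdot \frac{1}{15} = \frac{2}{15} \approx 0.13333$)
$c{\left(P,M \right)} = \sqrt{M^{2} + P^{2}}$
$X{\left(E,O \right)} = \frac{18}{O} - \frac{3 E}{5}$ ($X{\left(E,O \right)} = 3 \left(\frac{6}{O} + \frac{E}{-5}\right) = 3 \left(\frac{6}{O} + E \left(- \frac{1}{5}\right)\right) = 3 \left(\frac{6}{O} - \frac{E}{5}\right) = \frac{18}{O} - \frac{3 E}{5}$)
$\sqrt{c{\left(8,-3 \right)} + X{\left(18,J \right)}} = \sqrt{\sqrt{\left(-3\right)^{2} + 8^{2}} + \left(\frac{18}{\frac{2}{15}} - \frac{54}{5}\right)} = \sqrt{\sqrt{9 + 64} + \left(18 \cdot \frac{15}{2} - \frac{54}{5}\right)} = \sqrt{\sqrt{73} + \left(135 - \frac{54}{5}\right)} = \sqrt{\sqrt{73} + \frac{621}{5}} = \sqrt{\frac{621}{5} + \sqrt{73}}$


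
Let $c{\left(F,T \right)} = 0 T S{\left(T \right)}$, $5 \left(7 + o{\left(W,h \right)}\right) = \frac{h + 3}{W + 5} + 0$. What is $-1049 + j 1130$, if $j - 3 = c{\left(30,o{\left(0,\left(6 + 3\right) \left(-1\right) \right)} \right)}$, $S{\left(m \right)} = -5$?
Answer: $2341$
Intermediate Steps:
$o{\left(W,h \right)} = -7 + \frac{3 + h}{5 \left(5 + W\right)}$ ($o{\left(W,h \right)} = -7 + \frac{\frac{h + 3}{W + 5} + 0}{5} = -7 + \frac{\frac{3 + h}{5 + W} + 0}{5} = -7 + \frac{\frac{1}{5 + W} \left(3 + h\right)}{5} = -7 + \frac{3 + h}{5 \left(5 + W\right)}$)
$c{\left(F,T \right)} = 0$ ($c{\left(F,T \right)} = 0 T \left(-5\right) = 0 \left(-5\right) = 0$)
$j = 3$ ($j = 3 + 0 = 3$)
$-1049 + j 1130 = -1049 + 3 \cdot 1130 = -1049 + 3390 = 2341$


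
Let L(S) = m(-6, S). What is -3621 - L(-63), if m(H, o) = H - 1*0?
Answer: -3615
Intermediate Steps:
m(H, o) = H (m(H, o) = H + 0 = H)
L(S) = -6
-3621 - L(-63) = -3621 - 1*(-6) = -3621 + 6 = -3615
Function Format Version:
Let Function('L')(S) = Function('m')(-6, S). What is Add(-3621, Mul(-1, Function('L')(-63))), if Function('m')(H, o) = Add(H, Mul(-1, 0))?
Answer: -3615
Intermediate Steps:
Function('m')(H, o) = H (Function('m')(H, o) = Add(H, 0) = H)
Function('L')(S) = -6
Add(-3621, Mul(-1, Function('L')(-63))) = Add(-3621, Mul(-1, -6)) = Add(-3621, 6) = -3615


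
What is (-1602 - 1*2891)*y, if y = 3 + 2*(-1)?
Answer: -4493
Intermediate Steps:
y = 1 (y = 3 - 2 = 1)
(-1602 - 1*2891)*y = (-1602 - 1*2891)*1 = (-1602 - 2891)*1 = -4493*1 = -4493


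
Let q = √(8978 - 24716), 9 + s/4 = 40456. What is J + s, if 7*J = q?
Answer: 161788 + I*√15738/7 ≈ 1.6179e+5 + 17.922*I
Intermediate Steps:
s = 161788 (s = -36 + 4*40456 = -36 + 161824 = 161788)
q = I*√15738 (q = √(-15738) = I*√15738 ≈ 125.45*I)
J = I*√15738/7 (J = (I*√15738)/7 = I*√15738/7 ≈ 17.922*I)
J + s = I*√15738/7 + 161788 = 161788 + I*√15738/7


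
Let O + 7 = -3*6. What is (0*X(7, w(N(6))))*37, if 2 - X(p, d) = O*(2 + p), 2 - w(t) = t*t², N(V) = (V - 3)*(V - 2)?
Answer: 0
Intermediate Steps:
O = -25 (O = -7 - 3*6 = -7 - 18 = -25)
N(V) = (-3 + V)*(-2 + V)
w(t) = 2 - t³ (w(t) = 2 - t*t² = 2 - t³)
X(p, d) = 52 + 25*p (X(p, d) = 2 - (-25)*(2 + p) = 2 - (-50 - 25*p) = 2 + (50 + 25*p) = 52 + 25*p)
(0*X(7, w(N(6))))*37 = (0*(52 + 25*7))*37 = (0*(52 + 175))*37 = (0*227)*37 = 0*37 = 0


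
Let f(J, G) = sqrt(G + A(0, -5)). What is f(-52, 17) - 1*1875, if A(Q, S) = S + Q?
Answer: -1875 + 2*sqrt(3) ≈ -1871.5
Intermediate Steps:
A(Q, S) = Q + S
f(J, G) = sqrt(-5 + G) (f(J, G) = sqrt(G + (0 - 5)) = sqrt(G - 5) = sqrt(-5 + G))
f(-52, 17) - 1*1875 = sqrt(-5 + 17) - 1*1875 = sqrt(12) - 1875 = 2*sqrt(3) - 1875 = -1875 + 2*sqrt(3)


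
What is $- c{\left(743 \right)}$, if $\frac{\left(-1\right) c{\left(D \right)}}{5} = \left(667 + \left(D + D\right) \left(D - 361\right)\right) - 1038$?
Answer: $2836405$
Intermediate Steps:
$c{\left(D \right)} = 1855 - 10 D \left(-361 + D\right)$ ($c{\left(D \right)} = - 5 \left(\left(667 + \left(D + D\right) \left(D - 361\right)\right) - 1038\right) = - 5 \left(\left(667 + 2 D \left(-361 + D\right)\right) - 1038\right) = - 5 \left(-371 + 2 D \left(-361 + D\right)\right) = 1855 - 10 D \left(-361 + D\right)$)
$- c{\left(743 \right)} = - (1855 - 10 \cdot 743^{2} + 3610 \cdot 743) = - (1855 - 5520490 + 2682230) = \left(-1\right) \left(-2836405\right) = 2836405$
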